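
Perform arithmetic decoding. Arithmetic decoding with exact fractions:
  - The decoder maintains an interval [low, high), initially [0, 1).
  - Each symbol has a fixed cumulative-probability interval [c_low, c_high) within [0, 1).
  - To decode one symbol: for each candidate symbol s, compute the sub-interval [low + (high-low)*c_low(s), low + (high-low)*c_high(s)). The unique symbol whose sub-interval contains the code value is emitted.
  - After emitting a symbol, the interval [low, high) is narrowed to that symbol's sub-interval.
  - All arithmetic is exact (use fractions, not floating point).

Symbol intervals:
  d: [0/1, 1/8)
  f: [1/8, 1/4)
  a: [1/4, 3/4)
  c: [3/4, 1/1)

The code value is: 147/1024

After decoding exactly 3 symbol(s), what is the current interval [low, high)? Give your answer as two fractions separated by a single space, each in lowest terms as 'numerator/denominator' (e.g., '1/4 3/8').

Answer: 73/512 37/256

Derivation:
Step 1: interval [0/1, 1/1), width = 1/1 - 0/1 = 1/1
  'd': [0/1 + 1/1*0/1, 0/1 + 1/1*1/8) = [0/1, 1/8)
  'f': [0/1 + 1/1*1/8, 0/1 + 1/1*1/4) = [1/8, 1/4) <- contains code 147/1024
  'a': [0/1 + 1/1*1/4, 0/1 + 1/1*3/4) = [1/4, 3/4)
  'c': [0/1 + 1/1*3/4, 0/1 + 1/1*1/1) = [3/4, 1/1)
  emit 'f', narrow to [1/8, 1/4)
Step 2: interval [1/8, 1/4), width = 1/4 - 1/8 = 1/8
  'd': [1/8 + 1/8*0/1, 1/8 + 1/8*1/8) = [1/8, 9/64)
  'f': [1/8 + 1/8*1/8, 1/8 + 1/8*1/4) = [9/64, 5/32) <- contains code 147/1024
  'a': [1/8 + 1/8*1/4, 1/8 + 1/8*3/4) = [5/32, 7/32)
  'c': [1/8 + 1/8*3/4, 1/8 + 1/8*1/1) = [7/32, 1/4)
  emit 'f', narrow to [9/64, 5/32)
Step 3: interval [9/64, 5/32), width = 5/32 - 9/64 = 1/64
  'd': [9/64 + 1/64*0/1, 9/64 + 1/64*1/8) = [9/64, 73/512)
  'f': [9/64 + 1/64*1/8, 9/64 + 1/64*1/4) = [73/512, 37/256) <- contains code 147/1024
  'a': [9/64 + 1/64*1/4, 9/64 + 1/64*3/4) = [37/256, 39/256)
  'c': [9/64 + 1/64*3/4, 9/64 + 1/64*1/1) = [39/256, 5/32)
  emit 'f', narrow to [73/512, 37/256)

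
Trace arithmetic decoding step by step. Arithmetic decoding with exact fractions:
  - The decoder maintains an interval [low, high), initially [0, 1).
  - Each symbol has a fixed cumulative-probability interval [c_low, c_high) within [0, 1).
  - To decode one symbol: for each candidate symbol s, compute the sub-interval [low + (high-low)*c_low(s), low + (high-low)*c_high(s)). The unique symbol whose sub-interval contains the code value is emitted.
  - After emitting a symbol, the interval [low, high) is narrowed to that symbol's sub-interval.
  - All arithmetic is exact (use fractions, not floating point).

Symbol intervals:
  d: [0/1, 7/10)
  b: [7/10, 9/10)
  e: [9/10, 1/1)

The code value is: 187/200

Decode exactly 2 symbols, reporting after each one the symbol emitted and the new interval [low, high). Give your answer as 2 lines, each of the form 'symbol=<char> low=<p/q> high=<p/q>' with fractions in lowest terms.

Step 1: interval [0/1, 1/1), width = 1/1 - 0/1 = 1/1
  'd': [0/1 + 1/1*0/1, 0/1 + 1/1*7/10) = [0/1, 7/10)
  'b': [0/1 + 1/1*7/10, 0/1 + 1/1*9/10) = [7/10, 9/10)
  'e': [0/1 + 1/1*9/10, 0/1 + 1/1*1/1) = [9/10, 1/1) <- contains code 187/200
  emit 'e', narrow to [9/10, 1/1)
Step 2: interval [9/10, 1/1), width = 1/1 - 9/10 = 1/10
  'd': [9/10 + 1/10*0/1, 9/10 + 1/10*7/10) = [9/10, 97/100) <- contains code 187/200
  'b': [9/10 + 1/10*7/10, 9/10 + 1/10*9/10) = [97/100, 99/100)
  'e': [9/10 + 1/10*9/10, 9/10 + 1/10*1/1) = [99/100, 1/1)
  emit 'd', narrow to [9/10, 97/100)

Answer: symbol=e low=9/10 high=1/1
symbol=d low=9/10 high=97/100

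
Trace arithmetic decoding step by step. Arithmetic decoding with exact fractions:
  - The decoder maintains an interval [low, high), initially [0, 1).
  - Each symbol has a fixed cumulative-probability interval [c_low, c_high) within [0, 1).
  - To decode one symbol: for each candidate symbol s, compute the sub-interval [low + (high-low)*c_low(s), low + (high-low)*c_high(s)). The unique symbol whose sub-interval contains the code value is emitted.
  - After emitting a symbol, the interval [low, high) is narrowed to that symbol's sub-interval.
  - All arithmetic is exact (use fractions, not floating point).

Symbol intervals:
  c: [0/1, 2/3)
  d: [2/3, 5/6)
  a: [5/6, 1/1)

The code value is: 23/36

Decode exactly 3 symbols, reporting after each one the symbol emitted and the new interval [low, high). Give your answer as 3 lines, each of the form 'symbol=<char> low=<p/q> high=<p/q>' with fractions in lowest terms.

Answer: symbol=c low=0/1 high=2/3
symbol=a low=5/9 high=2/3
symbol=d low=17/27 high=35/54

Derivation:
Step 1: interval [0/1, 1/1), width = 1/1 - 0/1 = 1/1
  'c': [0/1 + 1/1*0/1, 0/1 + 1/1*2/3) = [0/1, 2/3) <- contains code 23/36
  'd': [0/1 + 1/1*2/3, 0/1 + 1/1*5/6) = [2/3, 5/6)
  'a': [0/1 + 1/1*5/6, 0/1 + 1/1*1/1) = [5/6, 1/1)
  emit 'c', narrow to [0/1, 2/3)
Step 2: interval [0/1, 2/3), width = 2/3 - 0/1 = 2/3
  'c': [0/1 + 2/3*0/1, 0/1 + 2/3*2/3) = [0/1, 4/9)
  'd': [0/1 + 2/3*2/3, 0/1 + 2/3*5/6) = [4/9, 5/9)
  'a': [0/1 + 2/3*5/6, 0/1 + 2/3*1/1) = [5/9, 2/3) <- contains code 23/36
  emit 'a', narrow to [5/9, 2/3)
Step 3: interval [5/9, 2/3), width = 2/3 - 5/9 = 1/9
  'c': [5/9 + 1/9*0/1, 5/9 + 1/9*2/3) = [5/9, 17/27)
  'd': [5/9 + 1/9*2/3, 5/9 + 1/9*5/6) = [17/27, 35/54) <- contains code 23/36
  'a': [5/9 + 1/9*5/6, 5/9 + 1/9*1/1) = [35/54, 2/3)
  emit 'd', narrow to [17/27, 35/54)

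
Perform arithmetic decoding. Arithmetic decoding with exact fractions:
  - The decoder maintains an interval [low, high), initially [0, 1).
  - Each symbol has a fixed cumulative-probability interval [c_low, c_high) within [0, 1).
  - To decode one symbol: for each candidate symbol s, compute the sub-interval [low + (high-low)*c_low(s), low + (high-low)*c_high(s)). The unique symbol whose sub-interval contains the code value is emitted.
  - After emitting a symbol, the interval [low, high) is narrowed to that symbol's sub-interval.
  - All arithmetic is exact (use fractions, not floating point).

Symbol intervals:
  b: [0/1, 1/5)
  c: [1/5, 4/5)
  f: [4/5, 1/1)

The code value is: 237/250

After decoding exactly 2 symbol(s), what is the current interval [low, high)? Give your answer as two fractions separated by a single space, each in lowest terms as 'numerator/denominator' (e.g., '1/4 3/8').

Step 1: interval [0/1, 1/1), width = 1/1 - 0/1 = 1/1
  'b': [0/1 + 1/1*0/1, 0/1 + 1/1*1/5) = [0/1, 1/5)
  'c': [0/1 + 1/1*1/5, 0/1 + 1/1*4/5) = [1/5, 4/5)
  'f': [0/1 + 1/1*4/5, 0/1 + 1/1*1/1) = [4/5, 1/1) <- contains code 237/250
  emit 'f', narrow to [4/5, 1/1)
Step 2: interval [4/5, 1/1), width = 1/1 - 4/5 = 1/5
  'b': [4/5 + 1/5*0/1, 4/5 + 1/5*1/5) = [4/5, 21/25)
  'c': [4/5 + 1/5*1/5, 4/5 + 1/5*4/5) = [21/25, 24/25) <- contains code 237/250
  'f': [4/5 + 1/5*4/5, 4/5 + 1/5*1/1) = [24/25, 1/1)
  emit 'c', narrow to [21/25, 24/25)

Answer: 21/25 24/25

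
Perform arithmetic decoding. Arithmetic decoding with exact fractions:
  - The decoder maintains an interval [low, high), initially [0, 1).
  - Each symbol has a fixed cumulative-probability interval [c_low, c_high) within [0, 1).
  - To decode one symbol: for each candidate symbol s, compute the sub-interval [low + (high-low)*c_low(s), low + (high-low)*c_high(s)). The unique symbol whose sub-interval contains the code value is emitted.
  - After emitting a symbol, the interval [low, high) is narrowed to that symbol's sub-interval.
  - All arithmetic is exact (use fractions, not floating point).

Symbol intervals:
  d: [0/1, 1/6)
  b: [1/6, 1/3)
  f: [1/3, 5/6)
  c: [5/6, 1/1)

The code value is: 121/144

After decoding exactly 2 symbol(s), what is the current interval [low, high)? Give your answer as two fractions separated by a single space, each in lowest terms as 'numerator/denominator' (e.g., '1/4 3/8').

Answer: 5/6 31/36

Derivation:
Step 1: interval [0/1, 1/1), width = 1/1 - 0/1 = 1/1
  'd': [0/1 + 1/1*0/1, 0/1 + 1/1*1/6) = [0/1, 1/6)
  'b': [0/1 + 1/1*1/6, 0/1 + 1/1*1/3) = [1/6, 1/3)
  'f': [0/1 + 1/1*1/3, 0/1 + 1/1*5/6) = [1/3, 5/6)
  'c': [0/1 + 1/1*5/6, 0/1 + 1/1*1/1) = [5/6, 1/1) <- contains code 121/144
  emit 'c', narrow to [5/6, 1/1)
Step 2: interval [5/6, 1/1), width = 1/1 - 5/6 = 1/6
  'd': [5/6 + 1/6*0/1, 5/6 + 1/6*1/6) = [5/6, 31/36) <- contains code 121/144
  'b': [5/6 + 1/6*1/6, 5/6 + 1/6*1/3) = [31/36, 8/9)
  'f': [5/6 + 1/6*1/3, 5/6 + 1/6*5/6) = [8/9, 35/36)
  'c': [5/6 + 1/6*5/6, 5/6 + 1/6*1/1) = [35/36, 1/1)
  emit 'd', narrow to [5/6, 31/36)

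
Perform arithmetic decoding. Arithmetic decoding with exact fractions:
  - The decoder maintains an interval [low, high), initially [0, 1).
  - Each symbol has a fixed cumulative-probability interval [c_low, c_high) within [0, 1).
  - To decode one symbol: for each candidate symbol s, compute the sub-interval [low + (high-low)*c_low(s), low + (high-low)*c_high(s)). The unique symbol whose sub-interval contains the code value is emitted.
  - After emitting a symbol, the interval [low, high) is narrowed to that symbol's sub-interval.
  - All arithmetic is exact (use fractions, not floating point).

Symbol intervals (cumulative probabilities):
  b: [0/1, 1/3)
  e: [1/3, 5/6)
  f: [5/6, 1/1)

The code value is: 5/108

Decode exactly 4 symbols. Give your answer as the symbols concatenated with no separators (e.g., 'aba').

Step 1: interval [0/1, 1/1), width = 1/1 - 0/1 = 1/1
  'b': [0/1 + 1/1*0/1, 0/1 + 1/1*1/3) = [0/1, 1/3) <- contains code 5/108
  'e': [0/1 + 1/1*1/3, 0/1 + 1/1*5/6) = [1/3, 5/6)
  'f': [0/1 + 1/1*5/6, 0/1 + 1/1*1/1) = [5/6, 1/1)
  emit 'b', narrow to [0/1, 1/3)
Step 2: interval [0/1, 1/3), width = 1/3 - 0/1 = 1/3
  'b': [0/1 + 1/3*0/1, 0/1 + 1/3*1/3) = [0/1, 1/9) <- contains code 5/108
  'e': [0/1 + 1/3*1/3, 0/1 + 1/3*5/6) = [1/9, 5/18)
  'f': [0/1 + 1/3*5/6, 0/1 + 1/3*1/1) = [5/18, 1/3)
  emit 'b', narrow to [0/1, 1/9)
Step 3: interval [0/1, 1/9), width = 1/9 - 0/1 = 1/9
  'b': [0/1 + 1/9*0/1, 0/1 + 1/9*1/3) = [0/1, 1/27)
  'e': [0/1 + 1/9*1/3, 0/1 + 1/9*5/6) = [1/27, 5/54) <- contains code 5/108
  'f': [0/1 + 1/9*5/6, 0/1 + 1/9*1/1) = [5/54, 1/9)
  emit 'e', narrow to [1/27, 5/54)
Step 4: interval [1/27, 5/54), width = 5/54 - 1/27 = 1/18
  'b': [1/27 + 1/18*0/1, 1/27 + 1/18*1/3) = [1/27, 1/18) <- contains code 5/108
  'e': [1/27 + 1/18*1/3, 1/27 + 1/18*5/6) = [1/18, 1/12)
  'f': [1/27 + 1/18*5/6, 1/27 + 1/18*1/1) = [1/12, 5/54)
  emit 'b', narrow to [1/27, 1/18)

Answer: bbeb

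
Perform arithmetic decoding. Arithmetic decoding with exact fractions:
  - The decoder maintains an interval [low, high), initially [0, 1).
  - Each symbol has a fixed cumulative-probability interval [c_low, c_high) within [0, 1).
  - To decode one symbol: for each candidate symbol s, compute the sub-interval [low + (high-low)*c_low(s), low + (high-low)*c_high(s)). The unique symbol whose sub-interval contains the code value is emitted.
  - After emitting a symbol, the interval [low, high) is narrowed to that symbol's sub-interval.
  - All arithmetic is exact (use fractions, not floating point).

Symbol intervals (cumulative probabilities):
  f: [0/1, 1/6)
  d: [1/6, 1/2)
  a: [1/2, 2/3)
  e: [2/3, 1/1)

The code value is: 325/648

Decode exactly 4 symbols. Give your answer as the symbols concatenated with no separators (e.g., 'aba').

Step 1: interval [0/1, 1/1), width = 1/1 - 0/1 = 1/1
  'f': [0/1 + 1/1*0/1, 0/1 + 1/1*1/6) = [0/1, 1/6)
  'd': [0/1 + 1/1*1/6, 0/1 + 1/1*1/2) = [1/6, 1/2)
  'a': [0/1 + 1/1*1/2, 0/1 + 1/1*2/3) = [1/2, 2/3) <- contains code 325/648
  'e': [0/1 + 1/1*2/3, 0/1 + 1/1*1/1) = [2/3, 1/1)
  emit 'a', narrow to [1/2, 2/3)
Step 2: interval [1/2, 2/3), width = 2/3 - 1/2 = 1/6
  'f': [1/2 + 1/6*0/1, 1/2 + 1/6*1/6) = [1/2, 19/36) <- contains code 325/648
  'd': [1/2 + 1/6*1/6, 1/2 + 1/6*1/2) = [19/36, 7/12)
  'a': [1/2 + 1/6*1/2, 1/2 + 1/6*2/3) = [7/12, 11/18)
  'e': [1/2 + 1/6*2/3, 1/2 + 1/6*1/1) = [11/18, 2/3)
  emit 'f', narrow to [1/2, 19/36)
Step 3: interval [1/2, 19/36), width = 19/36 - 1/2 = 1/36
  'f': [1/2 + 1/36*0/1, 1/2 + 1/36*1/6) = [1/2, 109/216) <- contains code 325/648
  'd': [1/2 + 1/36*1/6, 1/2 + 1/36*1/2) = [109/216, 37/72)
  'a': [1/2 + 1/36*1/2, 1/2 + 1/36*2/3) = [37/72, 14/27)
  'e': [1/2 + 1/36*2/3, 1/2 + 1/36*1/1) = [14/27, 19/36)
  emit 'f', narrow to [1/2, 109/216)
Step 4: interval [1/2, 109/216), width = 109/216 - 1/2 = 1/216
  'f': [1/2 + 1/216*0/1, 1/2 + 1/216*1/6) = [1/2, 649/1296)
  'd': [1/2 + 1/216*1/6, 1/2 + 1/216*1/2) = [649/1296, 217/432) <- contains code 325/648
  'a': [1/2 + 1/216*1/2, 1/2 + 1/216*2/3) = [217/432, 163/324)
  'e': [1/2 + 1/216*2/3, 1/2 + 1/216*1/1) = [163/324, 109/216)
  emit 'd', narrow to [649/1296, 217/432)

Answer: affd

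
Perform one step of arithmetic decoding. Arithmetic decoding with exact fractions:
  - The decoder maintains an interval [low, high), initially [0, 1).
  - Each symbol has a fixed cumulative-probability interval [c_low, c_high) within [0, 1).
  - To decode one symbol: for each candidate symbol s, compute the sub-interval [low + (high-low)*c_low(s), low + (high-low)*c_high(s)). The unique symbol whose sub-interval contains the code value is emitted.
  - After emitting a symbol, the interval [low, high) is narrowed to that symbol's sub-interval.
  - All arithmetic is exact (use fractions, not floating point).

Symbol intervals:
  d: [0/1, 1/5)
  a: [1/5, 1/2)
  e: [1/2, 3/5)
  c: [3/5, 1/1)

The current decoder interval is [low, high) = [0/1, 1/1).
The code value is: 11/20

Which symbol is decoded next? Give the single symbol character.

Answer: e

Derivation:
Interval width = high − low = 1/1 − 0/1 = 1/1
Scaled code = (code − low) / width = (11/20 − 0/1) / 1/1 = 11/20
  d: [0/1, 1/5) 
  a: [1/5, 1/2) 
  e: [1/2, 3/5) ← scaled code falls here ✓
  c: [3/5, 1/1) 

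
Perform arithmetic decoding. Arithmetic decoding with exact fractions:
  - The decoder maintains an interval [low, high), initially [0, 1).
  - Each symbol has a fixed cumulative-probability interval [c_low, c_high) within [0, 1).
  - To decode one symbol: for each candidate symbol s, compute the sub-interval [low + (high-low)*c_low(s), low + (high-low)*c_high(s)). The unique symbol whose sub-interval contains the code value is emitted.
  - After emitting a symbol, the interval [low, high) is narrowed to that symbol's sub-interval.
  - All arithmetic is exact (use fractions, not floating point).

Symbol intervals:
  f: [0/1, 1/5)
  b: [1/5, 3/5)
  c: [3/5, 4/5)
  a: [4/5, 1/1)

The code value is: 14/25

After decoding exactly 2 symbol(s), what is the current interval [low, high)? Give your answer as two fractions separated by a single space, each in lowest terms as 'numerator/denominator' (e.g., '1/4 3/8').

Step 1: interval [0/1, 1/1), width = 1/1 - 0/1 = 1/1
  'f': [0/1 + 1/1*0/1, 0/1 + 1/1*1/5) = [0/1, 1/5)
  'b': [0/1 + 1/1*1/5, 0/1 + 1/1*3/5) = [1/5, 3/5) <- contains code 14/25
  'c': [0/1 + 1/1*3/5, 0/1 + 1/1*4/5) = [3/5, 4/5)
  'a': [0/1 + 1/1*4/5, 0/1 + 1/1*1/1) = [4/5, 1/1)
  emit 'b', narrow to [1/5, 3/5)
Step 2: interval [1/5, 3/5), width = 3/5 - 1/5 = 2/5
  'f': [1/5 + 2/5*0/1, 1/5 + 2/5*1/5) = [1/5, 7/25)
  'b': [1/5 + 2/5*1/5, 1/5 + 2/5*3/5) = [7/25, 11/25)
  'c': [1/5 + 2/5*3/5, 1/5 + 2/5*4/5) = [11/25, 13/25)
  'a': [1/5 + 2/5*4/5, 1/5 + 2/5*1/1) = [13/25, 3/5) <- contains code 14/25
  emit 'a', narrow to [13/25, 3/5)

Answer: 13/25 3/5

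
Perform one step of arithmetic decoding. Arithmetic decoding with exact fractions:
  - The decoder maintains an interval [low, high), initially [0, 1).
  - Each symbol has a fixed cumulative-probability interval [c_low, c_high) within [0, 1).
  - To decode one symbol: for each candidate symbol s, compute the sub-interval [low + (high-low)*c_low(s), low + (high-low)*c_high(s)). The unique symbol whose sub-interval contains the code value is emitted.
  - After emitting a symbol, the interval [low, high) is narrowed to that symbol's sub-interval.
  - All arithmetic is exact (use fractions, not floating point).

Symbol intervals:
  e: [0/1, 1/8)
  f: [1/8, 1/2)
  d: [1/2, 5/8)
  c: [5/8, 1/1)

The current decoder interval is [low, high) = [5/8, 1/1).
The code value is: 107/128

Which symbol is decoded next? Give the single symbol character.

Answer: d

Derivation:
Interval width = high − low = 1/1 − 5/8 = 3/8
Scaled code = (code − low) / width = (107/128 − 5/8) / 3/8 = 9/16
  e: [0/1, 1/8) 
  f: [1/8, 1/2) 
  d: [1/2, 5/8) ← scaled code falls here ✓
  c: [5/8, 1/1) 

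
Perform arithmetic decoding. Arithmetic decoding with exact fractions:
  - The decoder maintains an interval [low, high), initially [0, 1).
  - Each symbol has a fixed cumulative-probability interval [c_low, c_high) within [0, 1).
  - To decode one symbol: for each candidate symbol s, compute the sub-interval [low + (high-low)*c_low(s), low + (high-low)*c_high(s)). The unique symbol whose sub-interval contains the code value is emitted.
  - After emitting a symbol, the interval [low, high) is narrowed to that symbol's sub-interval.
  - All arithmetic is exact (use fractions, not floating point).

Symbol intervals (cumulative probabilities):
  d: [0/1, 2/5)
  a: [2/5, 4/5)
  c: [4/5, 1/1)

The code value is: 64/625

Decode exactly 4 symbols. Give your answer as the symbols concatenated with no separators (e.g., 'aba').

Answer: ddaa

Derivation:
Step 1: interval [0/1, 1/1), width = 1/1 - 0/1 = 1/1
  'd': [0/1 + 1/1*0/1, 0/1 + 1/1*2/5) = [0/1, 2/5) <- contains code 64/625
  'a': [0/1 + 1/1*2/5, 0/1 + 1/1*4/5) = [2/5, 4/5)
  'c': [0/1 + 1/1*4/5, 0/1 + 1/1*1/1) = [4/5, 1/1)
  emit 'd', narrow to [0/1, 2/5)
Step 2: interval [0/1, 2/5), width = 2/5 - 0/1 = 2/5
  'd': [0/1 + 2/5*0/1, 0/1 + 2/5*2/5) = [0/1, 4/25) <- contains code 64/625
  'a': [0/1 + 2/5*2/5, 0/1 + 2/5*4/5) = [4/25, 8/25)
  'c': [0/1 + 2/5*4/5, 0/1 + 2/5*1/1) = [8/25, 2/5)
  emit 'd', narrow to [0/1, 4/25)
Step 3: interval [0/1, 4/25), width = 4/25 - 0/1 = 4/25
  'd': [0/1 + 4/25*0/1, 0/1 + 4/25*2/5) = [0/1, 8/125)
  'a': [0/1 + 4/25*2/5, 0/1 + 4/25*4/5) = [8/125, 16/125) <- contains code 64/625
  'c': [0/1 + 4/25*4/5, 0/1 + 4/25*1/1) = [16/125, 4/25)
  emit 'a', narrow to [8/125, 16/125)
Step 4: interval [8/125, 16/125), width = 16/125 - 8/125 = 8/125
  'd': [8/125 + 8/125*0/1, 8/125 + 8/125*2/5) = [8/125, 56/625)
  'a': [8/125 + 8/125*2/5, 8/125 + 8/125*4/5) = [56/625, 72/625) <- contains code 64/625
  'c': [8/125 + 8/125*4/5, 8/125 + 8/125*1/1) = [72/625, 16/125)
  emit 'a', narrow to [56/625, 72/625)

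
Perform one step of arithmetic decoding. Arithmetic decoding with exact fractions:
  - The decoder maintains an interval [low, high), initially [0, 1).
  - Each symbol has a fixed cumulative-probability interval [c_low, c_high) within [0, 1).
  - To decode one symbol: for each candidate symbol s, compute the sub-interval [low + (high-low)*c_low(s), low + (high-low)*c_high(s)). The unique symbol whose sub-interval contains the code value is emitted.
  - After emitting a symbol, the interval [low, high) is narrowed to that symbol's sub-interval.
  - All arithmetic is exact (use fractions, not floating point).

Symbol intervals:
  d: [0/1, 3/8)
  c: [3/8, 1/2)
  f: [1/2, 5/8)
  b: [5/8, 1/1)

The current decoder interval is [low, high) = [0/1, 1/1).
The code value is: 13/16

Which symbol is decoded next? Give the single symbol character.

Interval width = high − low = 1/1 − 0/1 = 1/1
Scaled code = (code − low) / width = (13/16 − 0/1) / 1/1 = 13/16
  d: [0/1, 3/8) 
  c: [3/8, 1/2) 
  f: [1/2, 5/8) 
  b: [5/8, 1/1) ← scaled code falls here ✓

Answer: b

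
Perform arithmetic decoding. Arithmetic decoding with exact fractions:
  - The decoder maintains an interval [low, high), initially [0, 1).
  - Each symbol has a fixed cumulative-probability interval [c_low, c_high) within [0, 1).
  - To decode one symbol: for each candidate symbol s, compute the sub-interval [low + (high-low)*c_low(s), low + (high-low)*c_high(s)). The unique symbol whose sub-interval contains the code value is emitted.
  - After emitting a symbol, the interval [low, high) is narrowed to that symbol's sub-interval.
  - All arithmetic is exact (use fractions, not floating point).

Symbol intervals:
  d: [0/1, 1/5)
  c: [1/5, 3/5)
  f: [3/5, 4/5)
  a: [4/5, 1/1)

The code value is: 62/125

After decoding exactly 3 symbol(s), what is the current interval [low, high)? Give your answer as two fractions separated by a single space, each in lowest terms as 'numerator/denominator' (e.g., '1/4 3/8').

Step 1: interval [0/1, 1/1), width = 1/1 - 0/1 = 1/1
  'd': [0/1 + 1/1*0/1, 0/1 + 1/1*1/5) = [0/1, 1/5)
  'c': [0/1 + 1/1*1/5, 0/1 + 1/1*3/5) = [1/5, 3/5) <- contains code 62/125
  'f': [0/1 + 1/1*3/5, 0/1 + 1/1*4/5) = [3/5, 4/5)
  'a': [0/1 + 1/1*4/5, 0/1 + 1/1*1/1) = [4/5, 1/1)
  emit 'c', narrow to [1/5, 3/5)
Step 2: interval [1/5, 3/5), width = 3/5 - 1/5 = 2/5
  'd': [1/5 + 2/5*0/1, 1/5 + 2/5*1/5) = [1/5, 7/25)
  'c': [1/5 + 2/5*1/5, 1/5 + 2/5*3/5) = [7/25, 11/25)
  'f': [1/5 + 2/5*3/5, 1/5 + 2/5*4/5) = [11/25, 13/25) <- contains code 62/125
  'a': [1/5 + 2/5*4/5, 1/5 + 2/5*1/1) = [13/25, 3/5)
  emit 'f', narrow to [11/25, 13/25)
Step 3: interval [11/25, 13/25), width = 13/25 - 11/25 = 2/25
  'd': [11/25 + 2/25*0/1, 11/25 + 2/25*1/5) = [11/25, 57/125)
  'c': [11/25 + 2/25*1/5, 11/25 + 2/25*3/5) = [57/125, 61/125)
  'f': [11/25 + 2/25*3/5, 11/25 + 2/25*4/5) = [61/125, 63/125) <- contains code 62/125
  'a': [11/25 + 2/25*4/5, 11/25 + 2/25*1/1) = [63/125, 13/25)
  emit 'f', narrow to [61/125, 63/125)

Answer: 61/125 63/125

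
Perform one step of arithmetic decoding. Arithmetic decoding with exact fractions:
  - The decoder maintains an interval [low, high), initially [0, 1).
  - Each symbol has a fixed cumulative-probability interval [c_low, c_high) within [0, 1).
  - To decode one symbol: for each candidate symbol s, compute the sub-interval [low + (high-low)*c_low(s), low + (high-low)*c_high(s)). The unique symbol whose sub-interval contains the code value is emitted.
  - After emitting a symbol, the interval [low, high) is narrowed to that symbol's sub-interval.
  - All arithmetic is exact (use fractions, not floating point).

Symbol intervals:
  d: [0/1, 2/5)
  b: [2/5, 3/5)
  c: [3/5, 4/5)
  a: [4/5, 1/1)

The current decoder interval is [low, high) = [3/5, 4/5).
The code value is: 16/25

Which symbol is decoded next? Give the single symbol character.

Interval width = high − low = 4/5 − 3/5 = 1/5
Scaled code = (code − low) / width = (16/25 − 3/5) / 1/5 = 1/5
  d: [0/1, 2/5) ← scaled code falls here ✓
  b: [2/5, 3/5) 
  c: [3/5, 4/5) 
  a: [4/5, 1/1) 

Answer: d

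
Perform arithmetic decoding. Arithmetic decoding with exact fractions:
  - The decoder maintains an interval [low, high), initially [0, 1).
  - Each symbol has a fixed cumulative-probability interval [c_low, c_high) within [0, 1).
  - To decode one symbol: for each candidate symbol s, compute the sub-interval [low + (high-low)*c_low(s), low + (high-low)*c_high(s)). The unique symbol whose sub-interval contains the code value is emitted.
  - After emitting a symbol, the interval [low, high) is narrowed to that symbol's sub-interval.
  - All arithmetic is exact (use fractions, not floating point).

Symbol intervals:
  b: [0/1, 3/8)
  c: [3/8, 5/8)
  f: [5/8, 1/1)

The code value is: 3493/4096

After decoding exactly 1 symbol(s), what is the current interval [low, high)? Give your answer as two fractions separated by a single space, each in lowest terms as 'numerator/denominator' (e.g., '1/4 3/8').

Answer: 5/8 1/1

Derivation:
Step 1: interval [0/1, 1/1), width = 1/1 - 0/1 = 1/1
  'b': [0/1 + 1/1*0/1, 0/1 + 1/1*3/8) = [0/1, 3/8)
  'c': [0/1 + 1/1*3/8, 0/1 + 1/1*5/8) = [3/8, 5/8)
  'f': [0/1 + 1/1*5/8, 0/1 + 1/1*1/1) = [5/8, 1/1) <- contains code 3493/4096
  emit 'f', narrow to [5/8, 1/1)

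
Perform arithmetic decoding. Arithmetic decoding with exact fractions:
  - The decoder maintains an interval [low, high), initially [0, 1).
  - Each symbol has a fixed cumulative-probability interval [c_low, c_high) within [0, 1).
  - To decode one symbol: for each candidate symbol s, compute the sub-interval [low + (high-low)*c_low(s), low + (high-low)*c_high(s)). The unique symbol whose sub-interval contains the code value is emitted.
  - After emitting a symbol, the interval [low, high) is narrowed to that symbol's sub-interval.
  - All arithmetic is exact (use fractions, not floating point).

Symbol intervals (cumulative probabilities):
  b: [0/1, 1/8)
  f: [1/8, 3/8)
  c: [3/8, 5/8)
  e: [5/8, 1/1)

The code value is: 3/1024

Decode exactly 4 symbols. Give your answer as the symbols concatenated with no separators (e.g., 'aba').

Answer: bbff

Derivation:
Step 1: interval [0/1, 1/1), width = 1/1 - 0/1 = 1/1
  'b': [0/1 + 1/1*0/1, 0/1 + 1/1*1/8) = [0/1, 1/8) <- contains code 3/1024
  'f': [0/1 + 1/1*1/8, 0/1 + 1/1*3/8) = [1/8, 3/8)
  'c': [0/1 + 1/1*3/8, 0/1 + 1/1*5/8) = [3/8, 5/8)
  'e': [0/1 + 1/1*5/8, 0/1 + 1/1*1/1) = [5/8, 1/1)
  emit 'b', narrow to [0/1, 1/8)
Step 2: interval [0/1, 1/8), width = 1/8 - 0/1 = 1/8
  'b': [0/1 + 1/8*0/1, 0/1 + 1/8*1/8) = [0/1, 1/64) <- contains code 3/1024
  'f': [0/1 + 1/8*1/8, 0/1 + 1/8*3/8) = [1/64, 3/64)
  'c': [0/1 + 1/8*3/8, 0/1 + 1/8*5/8) = [3/64, 5/64)
  'e': [0/1 + 1/8*5/8, 0/1 + 1/8*1/1) = [5/64, 1/8)
  emit 'b', narrow to [0/1, 1/64)
Step 3: interval [0/1, 1/64), width = 1/64 - 0/1 = 1/64
  'b': [0/1 + 1/64*0/1, 0/1 + 1/64*1/8) = [0/1, 1/512)
  'f': [0/1 + 1/64*1/8, 0/1 + 1/64*3/8) = [1/512, 3/512) <- contains code 3/1024
  'c': [0/1 + 1/64*3/8, 0/1 + 1/64*5/8) = [3/512, 5/512)
  'e': [0/1 + 1/64*5/8, 0/1 + 1/64*1/1) = [5/512, 1/64)
  emit 'f', narrow to [1/512, 3/512)
Step 4: interval [1/512, 3/512), width = 3/512 - 1/512 = 1/256
  'b': [1/512 + 1/256*0/1, 1/512 + 1/256*1/8) = [1/512, 5/2048)
  'f': [1/512 + 1/256*1/8, 1/512 + 1/256*3/8) = [5/2048, 7/2048) <- contains code 3/1024
  'c': [1/512 + 1/256*3/8, 1/512 + 1/256*5/8) = [7/2048, 9/2048)
  'e': [1/512 + 1/256*5/8, 1/512 + 1/256*1/1) = [9/2048, 3/512)
  emit 'f', narrow to [5/2048, 7/2048)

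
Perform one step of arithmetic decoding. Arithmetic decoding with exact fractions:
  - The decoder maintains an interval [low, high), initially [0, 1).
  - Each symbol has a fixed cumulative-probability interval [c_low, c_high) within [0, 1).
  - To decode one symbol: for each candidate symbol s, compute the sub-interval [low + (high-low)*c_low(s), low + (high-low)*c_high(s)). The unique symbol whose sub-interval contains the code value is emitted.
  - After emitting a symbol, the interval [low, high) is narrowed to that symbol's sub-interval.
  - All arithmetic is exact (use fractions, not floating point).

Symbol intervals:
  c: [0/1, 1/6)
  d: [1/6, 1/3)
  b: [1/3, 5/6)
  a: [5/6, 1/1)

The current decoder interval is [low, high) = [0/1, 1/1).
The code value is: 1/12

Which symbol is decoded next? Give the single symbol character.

Answer: c

Derivation:
Interval width = high − low = 1/1 − 0/1 = 1/1
Scaled code = (code − low) / width = (1/12 − 0/1) / 1/1 = 1/12
  c: [0/1, 1/6) ← scaled code falls here ✓
  d: [1/6, 1/3) 
  b: [1/3, 5/6) 
  a: [5/6, 1/1) 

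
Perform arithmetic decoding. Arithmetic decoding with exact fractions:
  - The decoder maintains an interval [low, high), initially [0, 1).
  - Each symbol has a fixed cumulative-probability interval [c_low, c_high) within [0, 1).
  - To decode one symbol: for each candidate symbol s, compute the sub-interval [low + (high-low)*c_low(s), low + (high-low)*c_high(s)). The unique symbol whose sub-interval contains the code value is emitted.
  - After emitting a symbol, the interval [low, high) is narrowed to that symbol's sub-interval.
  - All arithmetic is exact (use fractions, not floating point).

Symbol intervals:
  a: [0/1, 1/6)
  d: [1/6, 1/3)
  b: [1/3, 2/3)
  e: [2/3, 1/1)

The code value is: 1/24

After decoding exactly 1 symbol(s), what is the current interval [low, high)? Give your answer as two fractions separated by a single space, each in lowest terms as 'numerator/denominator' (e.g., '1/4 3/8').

Answer: 0/1 1/6

Derivation:
Step 1: interval [0/1, 1/1), width = 1/1 - 0/1 = 1/1
  'a': [0/1 + 1/1*0/1, 0/1 + 1/1*1/6) = [0/1, 1/6) <- contains code 1/24
  'd': [0/1 + 1/1*1/6, 0/1 + 1/1*1/3) = [1/6, 1/3)
  'b': [0/1 + 1/1*1/3, 0/1 + 1/1*2/3) = [1/3, 2/3)
  'e': [0/1 + 1/1*2/3, 0/1 + 1/1*1/1) = [2/3, 1/1)
  emit 'a', narrow to [0/1, 1/6)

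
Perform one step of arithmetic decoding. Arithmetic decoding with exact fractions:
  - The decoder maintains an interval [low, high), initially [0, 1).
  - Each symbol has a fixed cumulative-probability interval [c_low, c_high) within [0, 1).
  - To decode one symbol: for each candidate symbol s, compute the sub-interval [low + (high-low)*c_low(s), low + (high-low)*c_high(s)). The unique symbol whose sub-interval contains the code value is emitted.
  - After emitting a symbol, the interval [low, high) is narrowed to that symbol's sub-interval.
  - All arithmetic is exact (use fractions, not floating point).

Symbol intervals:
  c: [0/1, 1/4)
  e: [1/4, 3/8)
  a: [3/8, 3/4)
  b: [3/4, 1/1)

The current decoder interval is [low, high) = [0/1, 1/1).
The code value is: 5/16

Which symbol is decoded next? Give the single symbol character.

Interval width = high − low = 1/1 − 0/1 = 1/1
Scaled code = (code − low) / width = (5/16 − 0/1) / 1/1 = 5/16
  c: [0/1, 1/4) 
  e: [1/4, 3/8) ← scaled code falls here ✓
  a: [3/8, 3/4) 
  b: [3/4, 1/1) 

Answer: e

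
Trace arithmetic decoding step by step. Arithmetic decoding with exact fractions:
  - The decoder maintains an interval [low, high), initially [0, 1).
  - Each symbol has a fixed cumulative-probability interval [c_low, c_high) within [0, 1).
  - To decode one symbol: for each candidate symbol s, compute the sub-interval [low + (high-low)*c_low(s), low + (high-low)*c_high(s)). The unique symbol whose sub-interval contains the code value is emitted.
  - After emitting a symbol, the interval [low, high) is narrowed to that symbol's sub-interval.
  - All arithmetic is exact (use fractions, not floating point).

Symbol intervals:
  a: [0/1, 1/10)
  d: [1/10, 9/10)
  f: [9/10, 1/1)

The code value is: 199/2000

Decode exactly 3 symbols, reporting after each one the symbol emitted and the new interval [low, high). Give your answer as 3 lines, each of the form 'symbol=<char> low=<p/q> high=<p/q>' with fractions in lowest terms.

Step 1: interval [0/1, 1/1), width = 1/1 - 0/1 = 1/1
  'a': [0/1 + 1/1*0/1, 0/1 + 1/1*1/10) = [0/1, 1/10) <- contains code 199/2000
  'd': [0/1 + 1/1*1/10, 0/1 + 1/1*9/10) = [1/10, 9/10)
  'f': [0/1 + 1/1*9/10, 0/1 + 1/1*1/1) = [9/10, 1/1)
  emit 'a', narrow to [0/1, 1/10)
Step 2: interval [0/1, 1/10), width = 1/10 - 0/1 = 1/10
  'a': [0/1 + 1/10*0/1, 0/1 + 1/10*1/10) = [0/1, 1/100)
  'd': [0/1 + 1/10*1/10, 0/1 + 1/10*9/10) = [1/100, 9/100)
  'f': [0/1 + 1/10*9/10, 0/1 + 1/10*1/1) = [9/100, 1/10) <- contains code 199/2000
  emit 'f', narrow to [9/100, 1/10)
Step 3: interval [9/100, 1/10), width = 1/10 - 9/100 = 1/100
  'a': [9/100 + 1/100*0/1, 9/100 + 1/100*1/10) = [9/100, 91/1000)
  'd': [9/100 + 1/100*1/10, 9/100 + 1/100*9/10) = [91/1000, 99/1000)
  'f': [9/100 + 1/100*9/10, 9/100 + 1/100*1/1) = [99/1000, 1/10) <- contains code 199/2000
  emit 'f', narrow to [99/1000, 1/10)

Answer: symbol=a low=0/1 high=1/10
symbol=f low=9/100 high=1/10
symbol=f low=99/1000 high=1/10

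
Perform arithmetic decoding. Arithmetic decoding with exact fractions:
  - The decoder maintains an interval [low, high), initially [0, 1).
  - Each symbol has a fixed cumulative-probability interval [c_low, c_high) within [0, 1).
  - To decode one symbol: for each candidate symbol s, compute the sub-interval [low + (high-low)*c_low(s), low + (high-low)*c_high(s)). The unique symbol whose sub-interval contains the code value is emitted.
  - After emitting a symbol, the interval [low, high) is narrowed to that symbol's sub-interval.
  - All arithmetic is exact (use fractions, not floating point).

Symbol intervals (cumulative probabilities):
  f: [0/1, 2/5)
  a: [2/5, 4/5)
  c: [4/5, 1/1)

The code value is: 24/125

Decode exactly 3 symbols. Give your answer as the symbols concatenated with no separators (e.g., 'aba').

Answer: faf

Derivation:
Step 1: interval [0/1, 1/1), width = 1/1 - 0/1 = 1/1
  'f': [0/1 + 1/1*0/1, 0/1 + 1/1*2/5) = [0/1, 2/5) <- contains code 24/125
  'a': [0/1 + 1/1*2/5, 0/1 + 1/1*4/5) = [2/5, 4/5)
  'c': [0/1 + 1/1*4/5, 0/1 + 1/1*1/1) = [4/5, 1/1)
  emit 'f', narrow to [0/1, 2/5)
Step 2: interval [0/1, 2/5), width = 2/5 - 0/1 = 2/5
  'f': [0/1 + 2/5*0/1, 0/1 + 2/5*2/5) = [0/1, 4/25)
  'a': [0/1 + 2/5*2/5, 0/1 + 2/5*4/5) = [4/25, 8/25) <- contains code 24/125
  'c': [0/1 + 2/5*4/5, 0/1 + 2/5*1/1) = [8/25, 2/5)
  emit 'a', narrow to [4/25, 8/25)
Step 3: interval [4/25, 8/25), width = 8/25 - 4/25 = 4/25
  'f': [4/25 + 4/25*0/1, 4/25 + 4/25*2/5) = [4/25, 28/125) <- contains code 24/125
  'a': [4/25 + 4/25*2/5, 4/25 + 4/25*4/5) = [28/125, 36/125)
  'c': [4/25 + 4/25*4/5, 4/25 + 4/25*1/1) = [36/125, 8/25)
  emit 'f', narrow to [4/25, 28/125)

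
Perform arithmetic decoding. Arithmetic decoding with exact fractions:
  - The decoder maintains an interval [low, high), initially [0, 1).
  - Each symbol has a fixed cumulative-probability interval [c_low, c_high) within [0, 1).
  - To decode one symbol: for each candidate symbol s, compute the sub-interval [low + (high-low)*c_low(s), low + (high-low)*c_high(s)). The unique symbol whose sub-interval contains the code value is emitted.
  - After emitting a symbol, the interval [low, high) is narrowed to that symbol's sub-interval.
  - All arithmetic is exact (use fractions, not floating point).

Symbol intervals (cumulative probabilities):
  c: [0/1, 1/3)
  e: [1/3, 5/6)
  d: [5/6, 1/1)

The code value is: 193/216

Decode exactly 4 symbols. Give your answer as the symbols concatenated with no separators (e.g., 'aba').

Answer: decc

Derivation:
Step 1: interval [0/1, 1/1), width = 1/1 - 0/1 = 1/1
  'c': [0/1 + 1/1*0/1, 0/1 + 1/1*1/3) = [0/1, 1/3)
  'e': [0/1 + 1/1*1/3, 0/1 + 1/1*5/6) = [1/3, 5/6)
  'd': [0/1 + 1/1*5/6, 0/1 + 1/1*1/1) = [5/6, 1/1) <- contains code 193/216
  emit 'd', narrow to [5/6, 1/1)
Step 2: interval [5/6, 1/1), width = 1/1 - 5/6 = 1/6
  'c': [5/6 + 1/6*0/1, 5/6 + 1/6*1/3) = [5/6, 8/9)
  'e': [5/6 + 1/6*1/3, 5/6 + 1/6*5/6) = [8/9, 35/36) <- contains code 193/216
  'd': [5/6 + 1/6*5/6, 5/6 + 1/6*1/1) = [35/36, 1/1)
  emit 'e', narrow to [8/9, 35/36)
Step 3: interval [8/9, 35/36), width = 35/36 - 8/9 = 1/12
  'c': [8/9 + 1/12*0/1, 8/9 + 1/12*1/3) = [8/9, 11/12) <- contains code 193/216
  'e': [8/9 + 1/12*1/3, 8/9 + 1/12*5/6) = [11/12, 23/24)
  'd': [8/9 + 1/12*5/6, 8/9 + 1/12*1/1) = [23/24, 35/36)
  emit 'c', narrow to [8/9, 11/12)
Step 4: interval [8/9, 11/12), width = 11/12 - 8/9 = 1/36
  'c': [8/9 + 1/36*0/1, 8/9 + 1/36*1/3) = [8/9, 97/108) <- contains code 193/216
  'e': [8/9 + 1/36*1/3, 8/9 + 1/36*5/6) = [97/108, 197/216)
  'd': [8/9 + 1/36*5/6, 8/9 + 1/36*1/1) = [197/216, 11/12)
  emit 'c', narrow to [8/9, 97/108)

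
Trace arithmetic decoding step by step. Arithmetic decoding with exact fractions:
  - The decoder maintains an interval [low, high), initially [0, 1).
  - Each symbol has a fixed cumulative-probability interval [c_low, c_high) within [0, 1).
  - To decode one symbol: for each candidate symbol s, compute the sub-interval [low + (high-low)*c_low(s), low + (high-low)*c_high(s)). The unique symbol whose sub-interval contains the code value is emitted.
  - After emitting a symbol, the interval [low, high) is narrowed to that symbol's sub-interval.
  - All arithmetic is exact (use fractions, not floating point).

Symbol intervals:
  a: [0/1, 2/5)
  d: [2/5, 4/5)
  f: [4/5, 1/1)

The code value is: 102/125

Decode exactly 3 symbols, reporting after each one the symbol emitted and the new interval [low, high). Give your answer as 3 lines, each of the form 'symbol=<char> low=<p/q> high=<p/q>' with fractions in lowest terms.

Answer: symbol=f low=4/5 high=1/1
symbol=a low=4/5 high=22/25
symbol=a low=4/5 high=104/125

Derivation:
Step 1: interval [0/1, 1/1), width = 1/1 - 0/1 = 1/1
  'a': [0/1 + 1/1*0/1, 0/1 + 1/1*2/5) = [0/1, 2/5)
  'd': [0/1 + 1/1*2/5, 0/1 + 1/1*4/5) = [2/5, 4/5)
  'f': [0/1 + 1/1*4/5, 0/1 + 1/1*1/1) = [4/5, 1/1) <- contains code 102/125
  emit 'f', narrow to [4/5, 1/1)
Step 2: interval [4/5, 1/1), width = 1/1 - 4/5 = 1/5
  'a': [4/5 + 1/5*0/1, 4/5 + 1/5*2/5) = [4/5, 22/25) <- contains code 102/125
  'd': [4/5 + 1/5*2/5, 4/5 + 1/5*4/5) = [22/25, 24/25)
  'f': [4/5 + 1/5*4/5, 4/5 + 1/5*1/1) = [24/25, 1/1)
  emit 'a', narrow to [4/5, 22/25)
Step 3: interval [4/5, 22/25), width = 22/25 - 4/5 = 2/25
  'a': [4/5 + 2/25*0/1, 4/5 + 2/25*2/5) = [4/5, 104/125) <- contains code 102/125
  'd': [4/5 + 2/25*2/5, 4/5 + 2/25*4/5) = [104/125, 108/125)
  'f': [4/5 + 2/25*4/5, 4/5 + 2/25*1/1) = [108/125, 22/25)
  emit 'a', narrow to [4/5, 104/125)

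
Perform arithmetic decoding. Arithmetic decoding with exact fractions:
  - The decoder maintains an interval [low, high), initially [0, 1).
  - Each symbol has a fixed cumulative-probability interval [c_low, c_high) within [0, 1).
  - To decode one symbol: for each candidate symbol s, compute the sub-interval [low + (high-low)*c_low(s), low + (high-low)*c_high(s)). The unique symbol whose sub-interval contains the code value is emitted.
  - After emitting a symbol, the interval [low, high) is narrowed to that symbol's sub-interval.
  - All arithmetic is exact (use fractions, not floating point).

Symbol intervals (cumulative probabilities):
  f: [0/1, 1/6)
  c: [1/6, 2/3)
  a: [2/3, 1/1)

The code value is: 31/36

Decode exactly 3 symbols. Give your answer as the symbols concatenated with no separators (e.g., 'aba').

Step 1: interval [0/1, 1/1), width = 1/1 - 0/1 = 1/1
  'f': [0/1 + 1/1*0/1, 0/1 + 1/1*1/6) = [0/1, 1/6)
  'c': [0/1 + 1/1*1/6, 0/1 + 1/1*2/3) = [1/6, 2/3)
  'a': [0/1 + 1/1*2/3, 0/1 + 1/1*1/1) = [2/3, 1/1) <- contains code 31/36
  emit 'a', narrow to [2/3, 1/1)
Step 2: interval [2/3, 1/1), width = 1/1 - 2/3 = 1/3
  'f': [2/3 + 1/3*0/1, 2/3 + 1/3*1/6) = [2/3, 13/18)
  'c': [2/3 + 1/3*1/6, 2/3 + 1/3*2/3) = [13/18, 8/9) <- contains code 31/36
  'a': [2/3 + 1/3*2/3, 2/3 + 1/3*1/1) = [8/9, 1/1)
  emit 'c', narrow to [13/18, 8/9)
Step 3: interval [13/18, 8/9), width = 8/9 - 13/18 = 1/6
  'f': [13/18 + 1/6*0/1, 13/18 + 1/6*1/6) = [13/18, 3/4)
  'c': [13/18 + 1/6*1/6, 13/18 + 1/6*2/3) = [3/4, 5/6)
  'a': [13/18 + 1/6*2/3, 13/18 + 1/6*1/1) = [5/6, 8/9) <- contains code 31/36
  emit 'a', narrow to [5/6, 8/9)

Answer: aca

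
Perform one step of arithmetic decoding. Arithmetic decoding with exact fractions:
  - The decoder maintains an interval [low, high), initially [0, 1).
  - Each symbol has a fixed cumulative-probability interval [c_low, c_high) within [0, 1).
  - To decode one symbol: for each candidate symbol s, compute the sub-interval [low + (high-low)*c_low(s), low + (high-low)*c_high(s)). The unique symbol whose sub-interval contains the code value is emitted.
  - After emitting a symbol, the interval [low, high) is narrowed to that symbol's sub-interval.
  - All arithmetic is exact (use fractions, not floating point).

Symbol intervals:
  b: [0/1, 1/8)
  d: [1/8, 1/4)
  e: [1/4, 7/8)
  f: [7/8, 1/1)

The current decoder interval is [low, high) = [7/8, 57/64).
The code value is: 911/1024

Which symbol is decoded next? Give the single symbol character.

Answer: f

Derivation:
Interval width = high − low = 57/64 − 7/8 = 1/64
Scaled code = (code − low) / width = (911/1024 − 7/8) / 1/64 = 15/16
  b: [0/1, 1/8) 
  d: [1/8, 1/4) 
  e: [1/4, 7/8) 
  f: [7/8, 1/1) ← scaled code falls here ✓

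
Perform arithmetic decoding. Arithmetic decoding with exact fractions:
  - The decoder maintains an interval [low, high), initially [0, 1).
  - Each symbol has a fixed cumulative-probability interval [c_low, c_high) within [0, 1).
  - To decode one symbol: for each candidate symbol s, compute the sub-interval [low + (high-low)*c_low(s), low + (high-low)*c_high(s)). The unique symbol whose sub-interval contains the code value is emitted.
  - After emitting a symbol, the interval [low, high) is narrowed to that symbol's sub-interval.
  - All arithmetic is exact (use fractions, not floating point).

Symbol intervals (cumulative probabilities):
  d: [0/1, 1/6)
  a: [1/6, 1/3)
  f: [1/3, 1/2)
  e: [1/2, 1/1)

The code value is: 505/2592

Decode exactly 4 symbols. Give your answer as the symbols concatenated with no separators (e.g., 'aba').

Answer: aadd

Derivation:
Step 1: interval [0/1, 1/1), width = 1/1 - 0/1 = 1/1
  'd': [0/1 + 1/1*0/1, 0/1 + 1/1*1/6) = [0/1, 1/6)
  'a': [0/1 + 1/1*1/6, 0/1 + 1/1*1/3) = [1/6, 1/3) <- contains code 505/2592
  'f': [0/1 + 1/1*1/3, 0/1 + 1/1*1/2) = [1/3, 1/2)
  'e': [0/1 + 1/1*1/2, 0/1 + 1/1*1/1) = [1/2, 1/1)
  emit 'a', narrow to [1/6, 1/3)
Step 2: interval [1/6, 1/3), width = 1/3 - 1/6 = 1/6
  'd': [1/6 + 1/6*0/1, 1/6 + 1/6*1/6) = [1/6, 7/36)
  'a': [1/6 + 1/6*1/6, 1/6 + 1/6*1/3) = [7/36, 2/9) <- contains code 505/2592
  'f': [1/6 + 1/6*1/3, 1/6 + 1/6*1/2) = [2/9, 1/4)
  'e': [1/6 + 1/6*1/2, 1/6 + 1/6*1/1) = [1/4, 1/3)
  emit 'a', narrow to [7/36, 2/9)
Step 3: interval [7/36, 2/9), width = 2/9 - 7/36 = 1/36
  'd': [7/36 + 1/36*0/1, 7/36 + 1/36*1/6) = [7/36, 43/216) <- contains code 505/2592
  'a': [7/36 + 1/36*1/6, 7/36 + 1/36*1/3) = [43/216, 11/54)
  'f': [7/36 + 1/36*1/3, 7/36 + 1/36*1/2) = [11/54, 5/24)
  'e': [7/36 + 1/36*1/2, 7/36 + 1/36*1/1) = [5/24, 2/9)
  emit 'd', narrow to [7/36, 43/216)
Step 4: interval [7/36, 43/216), width = 43/216 - 7/36 = 1/216
  'd': [7/36 + 1/216*0/1, 7/36 + 1/216*1/6) = [7/36, 253/1296) <- contains code 505/2592
  'a': [7/36 + 1/216*1/6, 7/36 + 1/216*1/3) = [253/1296, 127/648)
  'f': [7/36 + 1/216*1/3, 7/36 + 1/216*1/2) = [127/648, 85/432)
  'e': [7/36 + 1/216*1/2, 7/36 + 1/216*1/1) = [85/432, 43/216)
  emit 'd', narrow to [7/36, 253/1296)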